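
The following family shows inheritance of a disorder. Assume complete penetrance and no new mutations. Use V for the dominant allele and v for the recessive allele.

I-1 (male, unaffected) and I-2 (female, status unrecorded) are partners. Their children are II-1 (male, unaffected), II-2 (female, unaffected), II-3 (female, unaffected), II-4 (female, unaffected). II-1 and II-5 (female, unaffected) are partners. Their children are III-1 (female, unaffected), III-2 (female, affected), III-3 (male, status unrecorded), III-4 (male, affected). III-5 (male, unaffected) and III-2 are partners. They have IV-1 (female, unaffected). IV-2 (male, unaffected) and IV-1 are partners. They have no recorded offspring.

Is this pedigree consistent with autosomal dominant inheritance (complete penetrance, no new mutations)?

Under autosomal dominant, III-2 (affected, female) cannot arise from II-1 (unaffected) × II-5 (unaffected).

No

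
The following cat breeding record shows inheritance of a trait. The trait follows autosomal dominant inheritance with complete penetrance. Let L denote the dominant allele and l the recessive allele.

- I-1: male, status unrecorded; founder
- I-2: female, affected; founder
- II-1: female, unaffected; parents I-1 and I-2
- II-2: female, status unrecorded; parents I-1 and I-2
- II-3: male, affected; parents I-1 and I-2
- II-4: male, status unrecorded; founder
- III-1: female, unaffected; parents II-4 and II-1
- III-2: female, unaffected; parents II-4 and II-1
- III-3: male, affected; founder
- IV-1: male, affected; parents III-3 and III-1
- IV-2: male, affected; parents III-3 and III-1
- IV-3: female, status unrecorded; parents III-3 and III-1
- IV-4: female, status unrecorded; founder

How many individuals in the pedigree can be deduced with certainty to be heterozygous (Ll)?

Obligate heterozygotes: I-2 is affected so carries L and passed l to II-1 (ll), so I-2 is Ll; IV-1 is affected so carries L and received l from III-1 (ll), so IV-1 is Ll; IV-2 is affected so carries L and received l from III-1 (ll), so IV-2 is Ll.
Every other individual is either homozygous by phenotype or has at least one consistent homozygous assignment, so the count is 3.

3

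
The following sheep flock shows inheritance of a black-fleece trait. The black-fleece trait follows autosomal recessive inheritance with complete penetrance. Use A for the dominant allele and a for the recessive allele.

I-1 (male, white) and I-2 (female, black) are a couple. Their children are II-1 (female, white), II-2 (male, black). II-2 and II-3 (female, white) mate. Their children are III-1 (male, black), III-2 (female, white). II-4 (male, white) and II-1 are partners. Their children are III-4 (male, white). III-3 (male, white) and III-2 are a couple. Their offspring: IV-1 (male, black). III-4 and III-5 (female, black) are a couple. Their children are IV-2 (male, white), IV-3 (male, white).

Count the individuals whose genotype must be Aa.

Obligate heterozygotes: I-1 is white so carries A and passed a to II-2 (aa), so I-1 is Aa; II-1 is white so carries A and received a from I-2 (aa), so II-1 is Aa; II-3 is white so carries A and passed a to III-1 (aa), so II-3 is Aa; III-2 is white so carries A and received a from II-2 (aa), so III-2 is Aa; III-3 is white so carries A and passed a to IV-1 (aa), so III-3 is Aa; IV-2 is white so carries A and received a from III-5 (aa), so IV-2 is Aa; IV-3 is white so carries A and received a from III-5 (aa), so IV-3 is Aa.
Every other individual is either homozygous by phenotype or has at least one consistent homozygous assignment, so the count is 7.

7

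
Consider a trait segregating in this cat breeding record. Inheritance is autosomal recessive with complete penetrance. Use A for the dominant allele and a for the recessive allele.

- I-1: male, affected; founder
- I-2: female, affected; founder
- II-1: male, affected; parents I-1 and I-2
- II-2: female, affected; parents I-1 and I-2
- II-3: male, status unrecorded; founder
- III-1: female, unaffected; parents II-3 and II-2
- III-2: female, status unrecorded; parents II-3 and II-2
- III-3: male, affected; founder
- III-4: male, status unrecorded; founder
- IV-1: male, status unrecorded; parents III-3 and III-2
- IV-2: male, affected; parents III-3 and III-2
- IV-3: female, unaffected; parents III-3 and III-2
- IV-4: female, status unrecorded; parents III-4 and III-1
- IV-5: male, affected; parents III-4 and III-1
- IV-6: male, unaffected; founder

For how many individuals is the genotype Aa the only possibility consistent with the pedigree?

3

Obligate heterozygotes: III-1 is unaffected so carries A and received a from II-2 (aa), so III-1 is Aa; III-2 passed A to IV-3 (Aa, whose a came from III-3) and received a from II-2 (aa), so III-2 is Aa; IV-3 is unaffected so carries A and received a from III-3 (aa), so IV-3 is Aa.
Every other individual is either homozygous by phenotype or has at least one consistent homozygous assignment, so the count is 3.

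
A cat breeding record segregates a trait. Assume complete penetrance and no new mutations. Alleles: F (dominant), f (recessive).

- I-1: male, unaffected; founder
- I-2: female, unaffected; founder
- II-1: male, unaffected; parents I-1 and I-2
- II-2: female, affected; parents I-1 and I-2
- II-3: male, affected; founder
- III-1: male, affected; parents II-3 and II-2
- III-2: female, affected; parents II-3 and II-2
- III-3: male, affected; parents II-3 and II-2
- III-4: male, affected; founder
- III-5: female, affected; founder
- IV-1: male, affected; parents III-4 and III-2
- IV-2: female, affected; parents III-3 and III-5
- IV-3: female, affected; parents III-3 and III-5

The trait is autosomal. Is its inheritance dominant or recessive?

I-1 and I-2 are both unaffected yet have an affected child II-2. Under dominance, an affected child requires at least one affected parent, so the trait cannot be dominant.

recessive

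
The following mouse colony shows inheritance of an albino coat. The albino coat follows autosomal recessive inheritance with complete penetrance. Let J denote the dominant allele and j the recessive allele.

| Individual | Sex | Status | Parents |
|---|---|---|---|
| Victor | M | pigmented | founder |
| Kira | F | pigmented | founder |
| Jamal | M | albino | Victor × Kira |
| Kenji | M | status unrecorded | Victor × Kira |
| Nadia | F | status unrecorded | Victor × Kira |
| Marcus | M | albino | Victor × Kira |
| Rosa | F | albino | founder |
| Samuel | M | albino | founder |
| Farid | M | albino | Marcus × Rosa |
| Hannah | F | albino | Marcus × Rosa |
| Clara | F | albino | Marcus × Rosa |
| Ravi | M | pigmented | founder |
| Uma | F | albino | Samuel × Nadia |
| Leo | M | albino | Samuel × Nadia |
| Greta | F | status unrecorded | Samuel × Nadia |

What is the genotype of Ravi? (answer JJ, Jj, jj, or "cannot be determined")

Ravi's phenotype allows JJ or Jj, and no parent or child forces a single allele at both positions; consistent genotype assignments exist with Ravi as JJ or Jj.

cannot be determined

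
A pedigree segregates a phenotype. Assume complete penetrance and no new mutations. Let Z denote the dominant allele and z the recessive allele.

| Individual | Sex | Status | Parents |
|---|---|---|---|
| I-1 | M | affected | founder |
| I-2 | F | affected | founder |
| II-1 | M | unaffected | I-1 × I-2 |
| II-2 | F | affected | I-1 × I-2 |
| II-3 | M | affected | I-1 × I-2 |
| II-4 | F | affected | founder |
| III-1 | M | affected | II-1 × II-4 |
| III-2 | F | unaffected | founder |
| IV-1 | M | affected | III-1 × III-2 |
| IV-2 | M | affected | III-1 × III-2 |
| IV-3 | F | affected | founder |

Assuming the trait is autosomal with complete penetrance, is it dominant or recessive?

dominant

I-1 and I-2 are both affected yet have an unaffected child II-1. Under a recessive model two affected parents are homozygous and every child would be affected, so the trait cannot be recessive.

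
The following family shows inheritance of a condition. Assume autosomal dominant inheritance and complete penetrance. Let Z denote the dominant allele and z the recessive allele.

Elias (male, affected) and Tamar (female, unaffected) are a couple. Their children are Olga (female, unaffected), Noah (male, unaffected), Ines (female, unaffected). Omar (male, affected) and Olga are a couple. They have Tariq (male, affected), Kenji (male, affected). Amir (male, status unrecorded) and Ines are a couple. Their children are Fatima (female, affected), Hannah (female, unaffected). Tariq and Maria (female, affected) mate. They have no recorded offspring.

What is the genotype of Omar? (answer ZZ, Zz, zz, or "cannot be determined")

Omar's phenotype allows ZZ or Zz, and no parent or child forces a single allele at both positions; consistent genotype assignments exist with Omar as ZZ or Zz.

cannot be determined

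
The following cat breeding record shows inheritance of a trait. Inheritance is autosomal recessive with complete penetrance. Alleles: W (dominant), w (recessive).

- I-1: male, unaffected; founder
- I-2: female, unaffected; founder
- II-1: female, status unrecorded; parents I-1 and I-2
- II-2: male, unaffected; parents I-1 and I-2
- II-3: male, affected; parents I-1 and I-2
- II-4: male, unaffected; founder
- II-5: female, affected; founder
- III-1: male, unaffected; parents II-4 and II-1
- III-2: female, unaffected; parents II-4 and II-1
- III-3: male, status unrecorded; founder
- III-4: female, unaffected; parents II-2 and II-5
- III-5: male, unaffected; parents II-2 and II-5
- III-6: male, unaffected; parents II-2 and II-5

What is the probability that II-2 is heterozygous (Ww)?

I-1 is unaffected so carries W and passed w to II-3 (ww), so I-1 is Ww.
I-2 is unaffected so carries W and passed w to II-3 (ww), so I-2 is Ww.
Their cross gives offspring ratios 1/4 WW : 1/2 Ww : 1/4 ww. Conditioning on II-2 being unaffected, P(Ww) = 1/2 / 3/4 = 2/3 before taking II-2's own offspring into account.
II-5 is affected, so II-5 is ww.
Now use II-2's offspring. Probability of each recorded status — unaffected daughter III-4: 1/2 if II-2 is Ww, 1 if WW; unaffected son III-5: 1/2 if II-2 is Ww, 1 if WW; unaffected son III-6: 1/2 if II-2 is Ww, 1 if WW.
Bayes: P(Ww) = 2/3·1/8 / (2/3·1/8 + 1/3·1) = 1/5.

1/5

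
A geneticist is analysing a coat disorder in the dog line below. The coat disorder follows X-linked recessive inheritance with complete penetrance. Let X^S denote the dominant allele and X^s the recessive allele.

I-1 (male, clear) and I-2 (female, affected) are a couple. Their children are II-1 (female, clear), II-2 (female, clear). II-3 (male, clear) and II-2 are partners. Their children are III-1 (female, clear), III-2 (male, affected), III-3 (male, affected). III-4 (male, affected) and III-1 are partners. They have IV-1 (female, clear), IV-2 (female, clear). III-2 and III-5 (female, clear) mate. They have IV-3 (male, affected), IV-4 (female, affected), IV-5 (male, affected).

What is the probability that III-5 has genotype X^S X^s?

III-5 is clear so carries S and passed s to IV-3 (X^s Y), so III-5 is X^S X^s, giving P(X^S X^s) = 1.

1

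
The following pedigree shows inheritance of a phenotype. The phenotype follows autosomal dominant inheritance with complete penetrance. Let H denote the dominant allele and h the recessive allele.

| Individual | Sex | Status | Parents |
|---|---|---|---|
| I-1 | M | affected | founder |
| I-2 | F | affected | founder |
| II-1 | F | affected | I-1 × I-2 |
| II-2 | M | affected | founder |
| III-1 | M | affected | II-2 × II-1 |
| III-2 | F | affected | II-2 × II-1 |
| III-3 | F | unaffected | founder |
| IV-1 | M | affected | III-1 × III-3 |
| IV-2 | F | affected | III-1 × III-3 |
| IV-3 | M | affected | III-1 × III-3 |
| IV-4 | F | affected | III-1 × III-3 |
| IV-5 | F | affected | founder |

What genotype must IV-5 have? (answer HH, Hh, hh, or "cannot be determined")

IV-5's phenotype allows HH or Hh, and no parent or child forces a single allele at both positions; consistent genotype assignments exist with IV-5 as HH or Hh.

cannot be determined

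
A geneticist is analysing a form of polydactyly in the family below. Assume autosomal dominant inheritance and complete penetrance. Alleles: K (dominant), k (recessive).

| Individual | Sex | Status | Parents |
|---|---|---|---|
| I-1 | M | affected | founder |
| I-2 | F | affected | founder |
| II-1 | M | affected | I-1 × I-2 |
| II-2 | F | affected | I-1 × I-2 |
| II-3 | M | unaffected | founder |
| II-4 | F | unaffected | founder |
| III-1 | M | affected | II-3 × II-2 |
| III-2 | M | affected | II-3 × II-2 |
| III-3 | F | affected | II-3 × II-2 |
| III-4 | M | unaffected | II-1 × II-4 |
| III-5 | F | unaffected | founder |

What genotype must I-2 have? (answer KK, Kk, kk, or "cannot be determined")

I-2's phenotype allows KK or Kk, and no parent or child forces a single allele at both positions; consistent genotype assignments exist with I-2 as KK or Kk.

cannot be determined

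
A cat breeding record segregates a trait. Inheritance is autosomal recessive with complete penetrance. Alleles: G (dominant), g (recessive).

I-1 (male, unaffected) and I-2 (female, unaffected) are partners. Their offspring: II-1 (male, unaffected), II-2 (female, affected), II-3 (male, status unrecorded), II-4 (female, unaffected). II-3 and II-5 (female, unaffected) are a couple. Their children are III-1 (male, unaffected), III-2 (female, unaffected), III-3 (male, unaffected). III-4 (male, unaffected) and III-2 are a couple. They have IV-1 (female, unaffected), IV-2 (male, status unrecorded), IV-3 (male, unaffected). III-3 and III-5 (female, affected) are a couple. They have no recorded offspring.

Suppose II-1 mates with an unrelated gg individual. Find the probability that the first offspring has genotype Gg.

I-1 is unaffected so carries G and passed g to II-2 (gg), so I-1 is Gg.
I-2 is unaffected so carries G and passed g to II-2 (gg), so I-2 is Gg.
II-1 is an unaffected offspring of I-1 (Gg) × I-2 (Gg), whose cross gives 1/4 GG : 1/2 Gg : 1/4 gg; conditioning on being unaffected, II-1 is GG with probability 1/3, Gg with probability 2/3.
Summing over parental genotype combinations, P(offspring has genotype Gg) = 1/3·1 + 2/3·1/2 = 2/3.

2/3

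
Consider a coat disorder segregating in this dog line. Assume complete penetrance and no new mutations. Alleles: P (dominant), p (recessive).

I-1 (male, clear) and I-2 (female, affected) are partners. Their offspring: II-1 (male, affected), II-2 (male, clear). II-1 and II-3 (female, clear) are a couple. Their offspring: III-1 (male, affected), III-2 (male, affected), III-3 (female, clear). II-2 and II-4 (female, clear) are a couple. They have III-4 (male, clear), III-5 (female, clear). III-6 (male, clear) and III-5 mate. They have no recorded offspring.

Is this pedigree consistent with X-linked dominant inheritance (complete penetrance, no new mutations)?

No

Under X-linked dominant, III-1 (affected, male) cannot arise from II-1 (affected) × II-3 (clear).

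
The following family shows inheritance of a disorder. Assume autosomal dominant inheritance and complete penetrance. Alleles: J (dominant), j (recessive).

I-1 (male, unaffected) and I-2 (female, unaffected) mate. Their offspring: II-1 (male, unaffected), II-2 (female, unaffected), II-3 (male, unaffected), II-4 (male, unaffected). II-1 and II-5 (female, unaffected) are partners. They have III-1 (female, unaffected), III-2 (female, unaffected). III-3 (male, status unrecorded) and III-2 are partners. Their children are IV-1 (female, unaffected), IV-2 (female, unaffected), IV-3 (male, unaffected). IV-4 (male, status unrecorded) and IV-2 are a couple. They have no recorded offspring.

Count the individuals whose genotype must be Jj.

No individual's genotype is forced to Jj by the pedigree, so the count is 0.

0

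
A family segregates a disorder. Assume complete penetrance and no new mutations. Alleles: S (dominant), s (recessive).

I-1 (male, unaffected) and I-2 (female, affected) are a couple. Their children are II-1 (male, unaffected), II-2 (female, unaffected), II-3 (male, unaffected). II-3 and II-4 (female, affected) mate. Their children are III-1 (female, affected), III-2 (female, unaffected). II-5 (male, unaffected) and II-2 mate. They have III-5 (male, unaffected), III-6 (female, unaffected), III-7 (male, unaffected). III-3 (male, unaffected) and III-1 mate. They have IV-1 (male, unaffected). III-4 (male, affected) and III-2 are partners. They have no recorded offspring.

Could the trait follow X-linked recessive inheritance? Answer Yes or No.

Under X-linked recessive, II-1 (unaffected, male) cannot arise from I-1 (unaffected) × I-2 (affected).

No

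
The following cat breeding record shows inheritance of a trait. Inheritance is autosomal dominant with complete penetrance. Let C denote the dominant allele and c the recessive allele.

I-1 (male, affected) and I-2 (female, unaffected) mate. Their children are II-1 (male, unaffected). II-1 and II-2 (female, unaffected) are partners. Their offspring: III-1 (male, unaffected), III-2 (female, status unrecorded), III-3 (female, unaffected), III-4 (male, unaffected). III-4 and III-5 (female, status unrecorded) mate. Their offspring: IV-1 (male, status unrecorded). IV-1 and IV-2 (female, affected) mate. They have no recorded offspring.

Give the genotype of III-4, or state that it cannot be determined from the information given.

cc

III-4 is unaffected, so III-4 is cc.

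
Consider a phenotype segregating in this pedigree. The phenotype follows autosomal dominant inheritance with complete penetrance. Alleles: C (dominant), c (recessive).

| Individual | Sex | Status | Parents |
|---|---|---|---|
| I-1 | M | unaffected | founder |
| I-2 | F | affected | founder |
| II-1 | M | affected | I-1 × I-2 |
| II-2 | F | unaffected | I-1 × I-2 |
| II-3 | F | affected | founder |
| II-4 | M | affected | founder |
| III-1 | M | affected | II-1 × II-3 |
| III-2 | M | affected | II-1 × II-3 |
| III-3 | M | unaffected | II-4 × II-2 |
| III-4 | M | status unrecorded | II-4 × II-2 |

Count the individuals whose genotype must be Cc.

3

Obligate heterozygotes: I-2 is affected so carries C and passed c to II-2 (cc), so I-2 is Cc; II-1 is affected so carries C and received c from I-1 (cc), so II-1 is Cc; II-4 is affected so carries C and passed c to III-3 (cc), so II-4 is Cc.
Every other individual is either homozygous by phenotype or has at least one consistent homozygous assignment, so the count is 3.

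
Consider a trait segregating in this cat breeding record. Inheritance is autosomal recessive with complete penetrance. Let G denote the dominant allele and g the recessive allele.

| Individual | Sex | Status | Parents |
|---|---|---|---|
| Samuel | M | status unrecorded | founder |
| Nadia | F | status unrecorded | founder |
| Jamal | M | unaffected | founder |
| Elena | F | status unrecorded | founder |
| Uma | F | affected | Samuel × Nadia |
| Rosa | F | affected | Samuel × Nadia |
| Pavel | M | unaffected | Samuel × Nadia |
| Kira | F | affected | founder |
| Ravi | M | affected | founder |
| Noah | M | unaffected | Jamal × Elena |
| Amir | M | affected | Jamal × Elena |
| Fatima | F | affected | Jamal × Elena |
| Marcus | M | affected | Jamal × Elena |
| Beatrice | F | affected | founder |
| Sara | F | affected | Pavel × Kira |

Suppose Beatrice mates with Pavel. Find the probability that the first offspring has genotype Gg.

1/2

Beatrice is affected, so Beatrice is gg.
Pavel is unaffected so carries G and passed g to Sara (gg), so Pavel is Gg.
The cross gives 1/2 Gg : 1/2 gg, so P(offspring has genotype Gg) = 1/2.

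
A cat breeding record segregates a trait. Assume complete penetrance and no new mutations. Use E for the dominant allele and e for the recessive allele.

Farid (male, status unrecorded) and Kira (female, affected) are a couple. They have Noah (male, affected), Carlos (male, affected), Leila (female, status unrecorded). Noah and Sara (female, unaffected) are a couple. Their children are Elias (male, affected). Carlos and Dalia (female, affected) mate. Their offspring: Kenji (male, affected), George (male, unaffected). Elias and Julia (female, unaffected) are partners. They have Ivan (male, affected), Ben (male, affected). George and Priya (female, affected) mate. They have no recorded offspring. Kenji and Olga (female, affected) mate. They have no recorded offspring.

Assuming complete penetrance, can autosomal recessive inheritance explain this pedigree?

No

Under autosomal recessive, George (unaffected, male) cannot arise from Carlos (affected) × Dalia (affected).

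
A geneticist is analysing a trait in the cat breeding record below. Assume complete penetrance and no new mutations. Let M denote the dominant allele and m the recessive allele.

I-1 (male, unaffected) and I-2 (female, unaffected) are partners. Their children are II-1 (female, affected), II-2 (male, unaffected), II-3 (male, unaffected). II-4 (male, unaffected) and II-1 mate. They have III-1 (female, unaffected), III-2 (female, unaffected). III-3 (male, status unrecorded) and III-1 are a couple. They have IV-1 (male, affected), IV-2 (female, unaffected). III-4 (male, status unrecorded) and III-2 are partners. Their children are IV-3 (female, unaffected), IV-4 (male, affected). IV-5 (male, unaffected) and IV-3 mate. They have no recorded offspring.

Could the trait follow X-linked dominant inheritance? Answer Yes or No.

Under X-linked dominant, II-1 (affected, female) cannot arise from I-1 (unaffected) × I-2 (unaffected).

No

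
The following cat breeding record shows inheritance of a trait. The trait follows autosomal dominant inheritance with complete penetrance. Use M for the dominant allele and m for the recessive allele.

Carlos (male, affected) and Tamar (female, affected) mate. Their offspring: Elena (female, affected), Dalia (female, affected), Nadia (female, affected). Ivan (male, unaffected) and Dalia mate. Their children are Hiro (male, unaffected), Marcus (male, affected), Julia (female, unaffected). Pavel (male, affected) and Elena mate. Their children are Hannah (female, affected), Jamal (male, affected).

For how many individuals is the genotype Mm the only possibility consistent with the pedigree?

2

Obligate heterozygotes: Dalia is affected so carries M and passed m to Hiro (mm), so Dalia is Mm; Marcus is affected so carries M and received m from Ivan (mm), so Marcus is Mm.
Every other individual is either homozygous by phenotype or has at least one consistent homozygous assignment, so the count is 2.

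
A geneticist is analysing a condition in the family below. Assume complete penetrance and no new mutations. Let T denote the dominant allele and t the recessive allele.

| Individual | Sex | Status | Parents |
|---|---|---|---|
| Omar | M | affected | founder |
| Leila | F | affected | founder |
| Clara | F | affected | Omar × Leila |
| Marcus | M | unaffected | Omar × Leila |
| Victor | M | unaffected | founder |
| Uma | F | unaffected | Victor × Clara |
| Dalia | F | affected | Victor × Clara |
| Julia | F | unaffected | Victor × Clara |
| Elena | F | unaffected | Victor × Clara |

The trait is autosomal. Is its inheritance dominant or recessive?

Omar and Leila are both affected yet have an unaffected child Marcus. Under a recessive model two affected parents are homozygous and every child would be affected, so the trait cannot be recessive.

dominant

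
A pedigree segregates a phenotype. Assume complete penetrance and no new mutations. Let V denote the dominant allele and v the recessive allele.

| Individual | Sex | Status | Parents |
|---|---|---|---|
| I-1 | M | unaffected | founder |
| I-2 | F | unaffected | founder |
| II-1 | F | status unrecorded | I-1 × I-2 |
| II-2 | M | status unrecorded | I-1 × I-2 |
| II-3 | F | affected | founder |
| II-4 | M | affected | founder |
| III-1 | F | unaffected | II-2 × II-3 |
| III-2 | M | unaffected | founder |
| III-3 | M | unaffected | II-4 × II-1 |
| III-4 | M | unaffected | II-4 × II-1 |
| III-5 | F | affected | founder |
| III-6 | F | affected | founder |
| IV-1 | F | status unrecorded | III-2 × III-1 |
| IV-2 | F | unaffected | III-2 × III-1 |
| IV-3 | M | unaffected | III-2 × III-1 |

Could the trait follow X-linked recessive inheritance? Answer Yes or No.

Yes

A consistent assignment under X-linked recessive exists: I-1 X^V Y, I-2 X^V X^V, II-1 X^V X^V, II-2 X^V Y, II-3 X^v X^v, II-4 X^v Y, III-1 X^V X^v, III-2 X^V Y, III-3 X^V Y, III-4 X^V Y, III-5 X^v X^v, III-6 X^v X^v, IV-1 X^V X^V, IV-2 X^V X^V, IV-3 X^V Y.
In this assignment every recorded phenotype matches its genotype and every non-founder's genotype is obtainable from its parents' genotypes, so the pedigree is consistent.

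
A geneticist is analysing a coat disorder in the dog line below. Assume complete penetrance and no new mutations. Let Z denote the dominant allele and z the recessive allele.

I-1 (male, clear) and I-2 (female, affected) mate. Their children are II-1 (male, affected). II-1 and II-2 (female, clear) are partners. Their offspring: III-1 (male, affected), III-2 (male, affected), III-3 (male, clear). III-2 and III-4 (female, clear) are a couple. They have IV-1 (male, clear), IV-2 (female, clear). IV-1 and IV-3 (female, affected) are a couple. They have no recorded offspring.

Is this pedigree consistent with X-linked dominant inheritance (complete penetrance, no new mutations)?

Under X-linked dominant, III-1 (affected, male) cannot arise from II-1 (affected) × II-2 (clear).

No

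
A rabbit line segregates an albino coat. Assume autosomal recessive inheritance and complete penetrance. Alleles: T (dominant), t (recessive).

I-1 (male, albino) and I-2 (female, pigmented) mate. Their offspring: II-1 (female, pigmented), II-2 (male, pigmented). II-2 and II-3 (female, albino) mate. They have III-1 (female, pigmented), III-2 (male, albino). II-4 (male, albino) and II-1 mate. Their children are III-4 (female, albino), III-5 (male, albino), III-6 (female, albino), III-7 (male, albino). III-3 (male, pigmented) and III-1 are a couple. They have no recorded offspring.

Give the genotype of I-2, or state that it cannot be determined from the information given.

I-2's phenotype allows TT or Tt, and no parent or child forces a single allele at both positions; consistent genotype assignments exist with I-2 as TT or Tt.

cannot be determined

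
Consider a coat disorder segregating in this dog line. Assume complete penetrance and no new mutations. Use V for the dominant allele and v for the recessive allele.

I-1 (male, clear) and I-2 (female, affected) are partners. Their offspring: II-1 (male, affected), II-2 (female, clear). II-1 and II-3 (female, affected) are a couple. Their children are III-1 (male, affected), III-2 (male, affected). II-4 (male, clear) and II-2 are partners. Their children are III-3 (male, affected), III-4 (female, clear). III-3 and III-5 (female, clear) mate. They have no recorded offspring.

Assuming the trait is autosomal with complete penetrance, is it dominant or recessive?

II-4 and II-2 are both clear yet have an affected child III-3. Under dominance, an affected child requires at least one affected parent, so the trait cannot be dominant.

recessive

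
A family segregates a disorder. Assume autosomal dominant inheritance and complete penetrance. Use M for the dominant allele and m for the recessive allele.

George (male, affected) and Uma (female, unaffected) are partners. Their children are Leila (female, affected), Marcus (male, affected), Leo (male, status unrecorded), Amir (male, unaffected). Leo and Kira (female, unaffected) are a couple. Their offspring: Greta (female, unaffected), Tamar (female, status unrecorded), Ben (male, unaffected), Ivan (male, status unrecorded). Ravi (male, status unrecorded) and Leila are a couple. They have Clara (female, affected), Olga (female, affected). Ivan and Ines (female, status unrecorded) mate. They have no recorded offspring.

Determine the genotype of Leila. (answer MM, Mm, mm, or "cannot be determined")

Mm

From phenotype alone, Leila is MM or Mm.
Leila is affected so carries M and received m from Uma (mm), so Leila is Mm.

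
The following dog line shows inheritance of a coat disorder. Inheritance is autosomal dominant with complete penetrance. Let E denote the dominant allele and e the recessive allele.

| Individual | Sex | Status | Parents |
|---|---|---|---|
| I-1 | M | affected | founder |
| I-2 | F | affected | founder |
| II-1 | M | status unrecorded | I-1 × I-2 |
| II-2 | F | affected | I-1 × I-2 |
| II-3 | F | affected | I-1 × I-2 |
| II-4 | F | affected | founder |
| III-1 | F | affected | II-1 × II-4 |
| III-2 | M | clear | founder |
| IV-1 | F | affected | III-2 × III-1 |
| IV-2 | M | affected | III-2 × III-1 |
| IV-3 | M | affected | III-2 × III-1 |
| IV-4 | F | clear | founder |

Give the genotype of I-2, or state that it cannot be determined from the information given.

cannot be determined

I-2's phenotype allows EE or Ee, and no parent or child forces a single allele at both positions; consistent genotype assignments exist with I-2 as EE or Ee.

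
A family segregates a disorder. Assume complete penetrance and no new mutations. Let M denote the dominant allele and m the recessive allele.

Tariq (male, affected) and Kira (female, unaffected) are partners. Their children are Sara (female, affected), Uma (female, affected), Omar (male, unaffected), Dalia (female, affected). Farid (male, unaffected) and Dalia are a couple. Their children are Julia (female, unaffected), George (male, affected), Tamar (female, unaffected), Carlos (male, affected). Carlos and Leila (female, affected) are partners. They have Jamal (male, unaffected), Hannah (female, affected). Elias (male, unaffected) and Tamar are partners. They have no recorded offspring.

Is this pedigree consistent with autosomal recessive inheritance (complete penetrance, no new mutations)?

No

Under autosomal recessive, Jamal (unaffected, male) cannot arise from Carlos (affected) × Leila (affected).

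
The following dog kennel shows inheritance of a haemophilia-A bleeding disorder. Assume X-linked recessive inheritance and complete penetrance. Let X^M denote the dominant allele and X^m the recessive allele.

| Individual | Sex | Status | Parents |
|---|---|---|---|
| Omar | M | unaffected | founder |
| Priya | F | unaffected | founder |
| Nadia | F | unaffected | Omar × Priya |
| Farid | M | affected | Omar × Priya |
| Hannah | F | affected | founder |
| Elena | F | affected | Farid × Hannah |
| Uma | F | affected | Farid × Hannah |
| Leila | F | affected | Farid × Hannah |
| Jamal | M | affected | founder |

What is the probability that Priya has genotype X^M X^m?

1

Priya is unaffected so carries M and passed m to Farid (X^m Y), so Priya is X^M X^m, giving P(X^M X^m) = 1.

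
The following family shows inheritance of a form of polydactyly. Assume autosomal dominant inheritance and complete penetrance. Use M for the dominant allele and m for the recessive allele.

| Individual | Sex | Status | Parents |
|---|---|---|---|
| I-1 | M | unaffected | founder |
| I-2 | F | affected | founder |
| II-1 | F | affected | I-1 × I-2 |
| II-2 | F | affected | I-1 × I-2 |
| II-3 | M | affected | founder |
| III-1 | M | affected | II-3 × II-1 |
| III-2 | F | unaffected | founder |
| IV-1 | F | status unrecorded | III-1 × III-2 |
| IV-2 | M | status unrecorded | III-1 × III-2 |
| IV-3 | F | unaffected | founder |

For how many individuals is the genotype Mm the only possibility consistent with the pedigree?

2

Obligate heterozygotes: II-1 is affected so carries M and received m from I-1 (mm), so II-1 is Mm; II-2 is affected so carries M and received m from I-1 (mm), so II-2 is Mm.
Every other individual is either homozygous by phenotype or has at least one consistent homozygous assignment, so the count is 2.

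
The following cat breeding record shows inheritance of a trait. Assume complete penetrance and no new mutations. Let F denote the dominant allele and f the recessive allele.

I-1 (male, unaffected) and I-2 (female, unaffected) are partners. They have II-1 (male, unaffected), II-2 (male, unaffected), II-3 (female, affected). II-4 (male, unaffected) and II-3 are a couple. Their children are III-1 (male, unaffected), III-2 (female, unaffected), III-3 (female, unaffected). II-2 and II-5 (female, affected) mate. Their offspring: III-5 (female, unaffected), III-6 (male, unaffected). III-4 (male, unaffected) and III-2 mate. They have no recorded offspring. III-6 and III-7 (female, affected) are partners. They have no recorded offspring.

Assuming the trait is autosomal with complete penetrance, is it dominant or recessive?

recessive

I-1 and I-2 are both unaffected yet have an affected child II-3. Under dominance, an affected child requires at least one affected parent, so the trait cannot be dominant.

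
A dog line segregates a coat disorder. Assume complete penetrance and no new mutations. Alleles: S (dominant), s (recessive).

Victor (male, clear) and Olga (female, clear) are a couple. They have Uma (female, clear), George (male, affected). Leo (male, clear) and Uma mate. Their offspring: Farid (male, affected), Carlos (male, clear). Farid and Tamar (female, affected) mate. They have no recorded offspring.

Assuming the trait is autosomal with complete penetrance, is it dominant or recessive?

recessive

Victor and Olga are both clear yet have an affected child George. Under dominance, an affected child requires at least one affected parent, so the trait cannot be dominant.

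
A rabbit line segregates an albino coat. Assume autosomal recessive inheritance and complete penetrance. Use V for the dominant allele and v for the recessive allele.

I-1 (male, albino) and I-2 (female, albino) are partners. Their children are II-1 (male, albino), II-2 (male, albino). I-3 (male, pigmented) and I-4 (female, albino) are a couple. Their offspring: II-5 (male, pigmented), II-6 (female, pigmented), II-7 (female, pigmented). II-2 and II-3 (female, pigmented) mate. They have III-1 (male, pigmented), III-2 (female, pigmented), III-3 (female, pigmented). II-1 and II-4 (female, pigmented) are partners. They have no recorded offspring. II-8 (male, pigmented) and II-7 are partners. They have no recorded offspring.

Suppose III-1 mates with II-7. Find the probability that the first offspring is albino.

1/4

III-1 is pigmented so carries V and received v from II-2 (vv), so III-1 is Vv.
II-7 is pigmented so carries V and received v from I-4 (vv), so II-7 is Vv.
The cross gives 1/4 VV : 1/2 Vv : 1/4 vv, so P(offspring is albino) = 1/4.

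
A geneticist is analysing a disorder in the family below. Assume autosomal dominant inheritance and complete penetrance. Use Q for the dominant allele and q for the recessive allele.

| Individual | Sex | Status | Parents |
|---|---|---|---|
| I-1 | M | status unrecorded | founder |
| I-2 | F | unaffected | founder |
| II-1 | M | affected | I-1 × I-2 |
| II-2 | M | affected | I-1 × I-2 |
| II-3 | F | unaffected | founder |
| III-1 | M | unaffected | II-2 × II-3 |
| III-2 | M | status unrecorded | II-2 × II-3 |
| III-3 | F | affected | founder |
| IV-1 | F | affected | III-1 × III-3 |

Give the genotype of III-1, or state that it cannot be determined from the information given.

qq

III-1 is unaffected, so III-1 is qq.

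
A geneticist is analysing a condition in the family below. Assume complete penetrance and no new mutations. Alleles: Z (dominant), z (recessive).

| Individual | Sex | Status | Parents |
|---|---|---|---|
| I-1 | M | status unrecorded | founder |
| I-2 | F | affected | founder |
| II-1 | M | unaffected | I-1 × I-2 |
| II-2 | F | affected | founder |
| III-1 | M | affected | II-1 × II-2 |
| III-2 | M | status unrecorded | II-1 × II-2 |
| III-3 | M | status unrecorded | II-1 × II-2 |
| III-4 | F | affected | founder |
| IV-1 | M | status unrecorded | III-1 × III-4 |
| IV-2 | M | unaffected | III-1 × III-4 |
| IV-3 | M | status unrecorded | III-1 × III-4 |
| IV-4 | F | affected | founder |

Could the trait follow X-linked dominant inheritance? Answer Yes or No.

A consistent assignment under X-linked dominant exists: I-1 X^Z Y, I-2 X^Z X^z, II-1 X^z Y, II-2 X^Z X^Z, III-1 X^Z Y, III-2 X^Z Y, III-3 X^Z Y, III-4 X^Z X^z, IV-1 X^Z Y, IV-2 X^z Y, IV-3 X^Z Y, IV-4 X^Z X^Z.
In this assignment every recorded phenotype matches its genotype and every non-founder's genotype is obtainable from its parents' genotypes, so the pedigree is consistent.

Yes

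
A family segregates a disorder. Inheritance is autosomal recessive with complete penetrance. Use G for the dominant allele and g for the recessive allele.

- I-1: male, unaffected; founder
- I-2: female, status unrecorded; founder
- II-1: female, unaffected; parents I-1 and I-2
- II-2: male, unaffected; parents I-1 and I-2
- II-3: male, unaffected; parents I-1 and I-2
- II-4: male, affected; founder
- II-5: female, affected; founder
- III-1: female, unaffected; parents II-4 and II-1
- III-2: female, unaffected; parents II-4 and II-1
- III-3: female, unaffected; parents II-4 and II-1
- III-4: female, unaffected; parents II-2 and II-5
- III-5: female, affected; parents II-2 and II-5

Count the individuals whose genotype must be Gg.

Obligate heterozygotes: II-2 is unaffected so carries G and passed g to III-5 (gg), so II-2 is Gg; III-1 is unaffected so carries G and received g from II-4 (gg), so III-1 is Gg; III-2 is unaffected so carries G and received g from II-4 (gg), so III-2 is Gg; III-3 is unaffected so carries G and received g from II-4 (gg), so III-3 is Gg; III-4 is unaffected so carries G and received g from II-5 (gg), so III-4 is Gg.
Every other individual is either homozygous by phenotype or has at least one consistent homozygous assignment, so the count is 5.

5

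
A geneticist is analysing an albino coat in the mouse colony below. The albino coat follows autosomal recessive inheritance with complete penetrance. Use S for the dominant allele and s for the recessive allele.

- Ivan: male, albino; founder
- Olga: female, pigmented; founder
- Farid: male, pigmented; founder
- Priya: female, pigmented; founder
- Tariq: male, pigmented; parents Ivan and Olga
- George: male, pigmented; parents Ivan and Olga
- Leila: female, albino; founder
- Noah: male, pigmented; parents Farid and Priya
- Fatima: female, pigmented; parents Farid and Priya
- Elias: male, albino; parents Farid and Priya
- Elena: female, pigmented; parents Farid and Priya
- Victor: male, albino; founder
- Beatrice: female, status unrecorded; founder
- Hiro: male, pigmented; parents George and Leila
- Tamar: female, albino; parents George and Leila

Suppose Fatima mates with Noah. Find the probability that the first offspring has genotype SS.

Farid is pigmented so carries S and passed s to Elias (ss), so Farid is Ss.
Priya is pigmented so carries S and passed s to Elias (ss), so Priya is Ss.
Fatima is a pigmented offspring of Farid (Ss) × Priya (Ss), whose cross gives 1/4 SS : 1/2 Ss : 1/4 ss; conditioning on being pigmented, Fatima is SS with probability 1/3, Ss with probability 2/3.
Noah is a pigmented offspring of Farid (Ss) × Priya (Ss), whose cross gives 1/4 SS : 1/2 Ss : 1/4 ss; conditioning on being pigmented, Noah is SS with probability 1/3, Ss with probability 2/3.
Summing over parental genotype combinations, P(offspring has genotype SS) = 1/9·1 + 2/9·1/2 + 2/9·1/2 + 4/9·1/4 = 4/9.

4/9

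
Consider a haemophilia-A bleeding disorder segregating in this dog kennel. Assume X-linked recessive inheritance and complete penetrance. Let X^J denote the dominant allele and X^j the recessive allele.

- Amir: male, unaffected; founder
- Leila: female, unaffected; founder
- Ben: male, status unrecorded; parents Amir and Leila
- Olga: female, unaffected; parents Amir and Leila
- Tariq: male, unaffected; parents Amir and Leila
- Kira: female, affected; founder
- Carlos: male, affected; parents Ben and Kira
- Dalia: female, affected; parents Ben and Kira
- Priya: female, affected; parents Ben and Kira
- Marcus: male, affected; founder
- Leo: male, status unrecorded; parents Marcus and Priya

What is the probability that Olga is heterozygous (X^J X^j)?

Amir is unaffected, so Amir is X^J Y.
Leila is unaffected so carries J and passed j to Ben (X^j Y), so Leila is X^J X^j.
Their cross gives offspring ratios 1/2 X^J X^J : 1/2 X^J X^j. Conditioning on Olga being unaffected, P(X^J X^j) = 1/2 / 1 = 1/2.

1/2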